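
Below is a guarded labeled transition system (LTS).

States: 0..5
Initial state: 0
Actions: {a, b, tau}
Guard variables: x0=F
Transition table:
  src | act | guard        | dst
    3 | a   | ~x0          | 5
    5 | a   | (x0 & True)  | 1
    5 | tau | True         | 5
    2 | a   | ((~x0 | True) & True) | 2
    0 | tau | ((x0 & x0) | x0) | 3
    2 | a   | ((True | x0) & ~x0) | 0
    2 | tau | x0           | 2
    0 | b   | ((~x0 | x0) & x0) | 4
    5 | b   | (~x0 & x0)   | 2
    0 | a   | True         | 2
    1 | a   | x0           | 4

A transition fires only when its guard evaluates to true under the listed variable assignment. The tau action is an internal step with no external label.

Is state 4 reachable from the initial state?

Answer: UNREACHABLE

Trace:
Guard filter leaves 5 enabled edge(s).
L0 = {0}
L1 = {2}  now seen {0,2}
R = {0,2}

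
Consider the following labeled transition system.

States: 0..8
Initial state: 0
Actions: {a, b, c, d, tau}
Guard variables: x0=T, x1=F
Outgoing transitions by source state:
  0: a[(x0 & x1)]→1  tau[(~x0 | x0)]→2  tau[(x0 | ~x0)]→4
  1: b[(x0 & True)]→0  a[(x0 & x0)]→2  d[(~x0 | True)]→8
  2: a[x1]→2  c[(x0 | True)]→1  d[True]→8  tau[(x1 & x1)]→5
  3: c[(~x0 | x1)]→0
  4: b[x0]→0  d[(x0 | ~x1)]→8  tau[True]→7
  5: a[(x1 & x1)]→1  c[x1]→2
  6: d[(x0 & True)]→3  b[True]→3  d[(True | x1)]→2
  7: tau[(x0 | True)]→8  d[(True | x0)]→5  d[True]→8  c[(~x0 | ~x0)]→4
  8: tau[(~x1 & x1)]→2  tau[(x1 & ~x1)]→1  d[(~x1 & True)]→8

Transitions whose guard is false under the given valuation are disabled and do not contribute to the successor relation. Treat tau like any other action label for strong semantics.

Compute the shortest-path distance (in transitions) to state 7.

Answer: 2

Working:
Breadth-first toward 7:
  L0 = {0}
  L1 = {2,4}
  L2 = {1,7,8}
7 enters at depth 2; path tau·tau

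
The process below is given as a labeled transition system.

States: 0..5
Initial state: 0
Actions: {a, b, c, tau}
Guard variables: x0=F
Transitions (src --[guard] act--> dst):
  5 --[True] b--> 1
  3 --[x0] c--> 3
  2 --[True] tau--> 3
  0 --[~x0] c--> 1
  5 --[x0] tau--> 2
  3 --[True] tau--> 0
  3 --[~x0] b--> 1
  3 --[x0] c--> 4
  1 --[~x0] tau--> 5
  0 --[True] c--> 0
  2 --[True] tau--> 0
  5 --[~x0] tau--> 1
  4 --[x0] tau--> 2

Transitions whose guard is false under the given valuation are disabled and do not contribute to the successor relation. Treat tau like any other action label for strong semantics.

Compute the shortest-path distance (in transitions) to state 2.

Answer: UNREACHABLE

Analysis:
Breadth-first toward 2:
  L0 = {0}
  L1 = {1}
  L2 = {5}
2 never appears.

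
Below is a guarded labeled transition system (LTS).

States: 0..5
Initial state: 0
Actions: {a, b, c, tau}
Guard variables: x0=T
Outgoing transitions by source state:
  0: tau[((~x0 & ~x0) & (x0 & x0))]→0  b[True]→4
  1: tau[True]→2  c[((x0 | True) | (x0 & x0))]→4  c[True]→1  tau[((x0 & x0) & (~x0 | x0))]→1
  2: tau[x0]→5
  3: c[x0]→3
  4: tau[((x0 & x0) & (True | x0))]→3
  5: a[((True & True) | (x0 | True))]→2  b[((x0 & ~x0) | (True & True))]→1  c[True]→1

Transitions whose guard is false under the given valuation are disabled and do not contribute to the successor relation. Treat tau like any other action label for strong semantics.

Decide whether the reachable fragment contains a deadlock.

R = {0,3,4}
  0: b→4  [1 exit(s)]
  3: c→3  [1 exit(s)]
  4: tau→3  [1 exit(s)]

Answer: DEADLOCK-FREE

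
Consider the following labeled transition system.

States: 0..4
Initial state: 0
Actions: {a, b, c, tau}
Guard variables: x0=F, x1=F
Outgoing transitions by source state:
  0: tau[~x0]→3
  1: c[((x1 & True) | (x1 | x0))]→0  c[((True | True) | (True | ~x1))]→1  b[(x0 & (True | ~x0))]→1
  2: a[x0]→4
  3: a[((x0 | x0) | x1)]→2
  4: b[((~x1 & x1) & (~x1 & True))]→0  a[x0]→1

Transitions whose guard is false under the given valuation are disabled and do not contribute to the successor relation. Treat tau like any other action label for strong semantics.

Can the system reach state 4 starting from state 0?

Guard filter leaves 2 enabled edge(s).
depth 0: {0}
depth 1: {3}  total {0,3}
Reachable = {0,3}

Answer: UNREACHABLE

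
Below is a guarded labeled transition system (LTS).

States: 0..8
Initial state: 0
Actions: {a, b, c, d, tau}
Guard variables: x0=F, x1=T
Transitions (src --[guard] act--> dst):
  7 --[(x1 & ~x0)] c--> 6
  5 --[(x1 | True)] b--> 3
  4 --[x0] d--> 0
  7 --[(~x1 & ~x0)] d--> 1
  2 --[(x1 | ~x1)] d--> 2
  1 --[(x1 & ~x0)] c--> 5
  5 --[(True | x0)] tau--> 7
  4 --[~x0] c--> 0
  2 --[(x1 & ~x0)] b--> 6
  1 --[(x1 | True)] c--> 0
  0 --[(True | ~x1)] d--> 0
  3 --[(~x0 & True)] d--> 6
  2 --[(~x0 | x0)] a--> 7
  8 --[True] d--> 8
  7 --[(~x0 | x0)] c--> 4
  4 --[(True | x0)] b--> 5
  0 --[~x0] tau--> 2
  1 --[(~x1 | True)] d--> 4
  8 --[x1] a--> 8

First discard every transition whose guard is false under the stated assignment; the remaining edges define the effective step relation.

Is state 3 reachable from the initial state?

Guard filter leaves 17 enabled edge(s).
L0 = {0}
L1 = {2}  cumulative {0,2}
L2 = {6,7}  cumulative {0,2,6,7}
L3 = {4}  cumulative {0,2,4,6,7}
L4 = {5}  cumulative {0,2,4,5,6,7}
L5 = {3}  cumulative {0,2,3,4,5,6,7}
Reachable = {0,2,3,4,5,6,7}
witness 3: tau·a·c·b·b

Answer: REACHABLE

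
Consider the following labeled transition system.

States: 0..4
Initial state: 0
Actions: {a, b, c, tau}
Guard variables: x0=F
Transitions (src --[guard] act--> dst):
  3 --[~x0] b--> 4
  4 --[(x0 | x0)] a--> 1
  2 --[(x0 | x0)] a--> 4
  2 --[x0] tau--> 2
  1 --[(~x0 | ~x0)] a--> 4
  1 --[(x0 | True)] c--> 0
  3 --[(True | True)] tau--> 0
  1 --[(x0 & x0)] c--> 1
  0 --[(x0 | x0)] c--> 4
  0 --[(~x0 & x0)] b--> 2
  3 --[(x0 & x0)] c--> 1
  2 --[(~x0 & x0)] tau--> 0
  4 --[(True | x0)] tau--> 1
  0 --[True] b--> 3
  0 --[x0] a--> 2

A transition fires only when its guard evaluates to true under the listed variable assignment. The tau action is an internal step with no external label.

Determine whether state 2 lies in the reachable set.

Answer: UNREACHABLE

Trace:
After dropping false guards: 6 live edges.
depth 0: {0}
depth 1: {3}  now seen {0,3}
depth 2: {4}  now seen {0,3,4}
depth 3: {1}  now seen {0,1,3,4}
R = {0,1,3,4}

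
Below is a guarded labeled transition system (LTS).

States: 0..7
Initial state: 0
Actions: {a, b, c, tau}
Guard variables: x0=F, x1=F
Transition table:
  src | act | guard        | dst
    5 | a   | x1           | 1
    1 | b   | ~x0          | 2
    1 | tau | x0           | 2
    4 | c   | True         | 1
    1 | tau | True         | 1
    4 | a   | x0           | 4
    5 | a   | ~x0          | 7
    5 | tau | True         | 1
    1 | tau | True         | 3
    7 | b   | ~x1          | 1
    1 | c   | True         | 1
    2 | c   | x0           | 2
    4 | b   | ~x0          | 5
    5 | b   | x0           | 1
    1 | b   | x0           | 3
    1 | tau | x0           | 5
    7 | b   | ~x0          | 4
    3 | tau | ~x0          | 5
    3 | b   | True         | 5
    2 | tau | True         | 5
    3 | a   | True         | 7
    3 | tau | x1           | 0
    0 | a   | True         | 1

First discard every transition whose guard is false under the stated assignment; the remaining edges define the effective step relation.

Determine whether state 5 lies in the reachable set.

Answer: REACHABLE

Working:
After dropping false guards: 15 live edges.
depth 0: {0}
depth 1: {1}  total {0,1}
depth 2: {2,3}  total {0,1,2,3}
depth 3: {5,7}  total {0,1,2,3,5,7}
depth 4: {4}  total {0,1,2,3,4,5,7}
Reachable = {0,1,2,3,4,5,7}
witness 5: a·b·tau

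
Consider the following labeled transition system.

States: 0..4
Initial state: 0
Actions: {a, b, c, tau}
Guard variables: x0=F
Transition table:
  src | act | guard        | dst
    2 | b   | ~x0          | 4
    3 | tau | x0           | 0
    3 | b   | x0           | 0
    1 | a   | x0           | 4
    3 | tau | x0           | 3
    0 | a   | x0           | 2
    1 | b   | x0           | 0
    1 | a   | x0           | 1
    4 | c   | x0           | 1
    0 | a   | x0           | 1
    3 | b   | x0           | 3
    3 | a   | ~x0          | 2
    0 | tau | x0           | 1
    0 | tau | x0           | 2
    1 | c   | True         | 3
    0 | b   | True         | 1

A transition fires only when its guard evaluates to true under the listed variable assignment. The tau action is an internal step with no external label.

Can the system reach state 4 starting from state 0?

Guard filter leaves 4 enabled edge(s).
depth 0: {0}
depth 1: {1}  cumulative {0,1}
depth 2: {3}  cumulative {0,1,3}
depth 3: {2}  cumulative {0,1,2,3}
depth 4: {4}  cumulative {0,1,2,3,4}
Reach set: {0,1,2,3,4}
trace reaching 4: b·c·a·b

Answer: REACHABLE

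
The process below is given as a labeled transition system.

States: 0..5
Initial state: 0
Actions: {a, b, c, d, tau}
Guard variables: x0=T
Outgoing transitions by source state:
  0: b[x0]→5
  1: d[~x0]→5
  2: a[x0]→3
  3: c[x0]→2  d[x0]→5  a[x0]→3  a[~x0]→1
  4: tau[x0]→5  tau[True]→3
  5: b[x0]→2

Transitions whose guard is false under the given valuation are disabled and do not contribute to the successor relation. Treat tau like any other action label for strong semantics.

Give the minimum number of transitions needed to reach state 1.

Answer: UNREACHABLE

Trace:
BFS to 1:
  L0 = {0}
  L1 = {5}
  L2 = {2}
  L3 = {3}
1 never appears.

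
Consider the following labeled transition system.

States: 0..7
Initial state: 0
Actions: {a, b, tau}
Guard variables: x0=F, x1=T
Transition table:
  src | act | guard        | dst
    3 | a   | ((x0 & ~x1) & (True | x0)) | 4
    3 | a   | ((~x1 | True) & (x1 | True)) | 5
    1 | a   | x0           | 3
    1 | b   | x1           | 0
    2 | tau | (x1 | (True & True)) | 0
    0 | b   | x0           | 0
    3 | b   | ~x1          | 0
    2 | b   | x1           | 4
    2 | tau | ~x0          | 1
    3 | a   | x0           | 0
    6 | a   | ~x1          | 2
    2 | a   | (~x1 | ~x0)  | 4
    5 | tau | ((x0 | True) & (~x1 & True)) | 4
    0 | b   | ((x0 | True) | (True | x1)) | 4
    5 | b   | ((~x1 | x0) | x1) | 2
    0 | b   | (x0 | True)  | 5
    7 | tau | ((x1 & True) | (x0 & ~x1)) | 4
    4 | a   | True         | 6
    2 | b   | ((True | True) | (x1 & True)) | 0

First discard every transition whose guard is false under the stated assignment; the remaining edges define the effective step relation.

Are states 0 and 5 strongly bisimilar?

Answer: NOT BISIMILAR

Trace:
Refine partition for ~:
  π0 = {{0,1,2,3,4,5,6,7}}
  π1 = {{0,1,5},{2},{3,4},{6},{7}}
  π2 = {{0},{1},{2},{3},{4},{5},{6},{7}}
8 equivalence class(es) (converged in 3)
[0]={0}  [5]={5}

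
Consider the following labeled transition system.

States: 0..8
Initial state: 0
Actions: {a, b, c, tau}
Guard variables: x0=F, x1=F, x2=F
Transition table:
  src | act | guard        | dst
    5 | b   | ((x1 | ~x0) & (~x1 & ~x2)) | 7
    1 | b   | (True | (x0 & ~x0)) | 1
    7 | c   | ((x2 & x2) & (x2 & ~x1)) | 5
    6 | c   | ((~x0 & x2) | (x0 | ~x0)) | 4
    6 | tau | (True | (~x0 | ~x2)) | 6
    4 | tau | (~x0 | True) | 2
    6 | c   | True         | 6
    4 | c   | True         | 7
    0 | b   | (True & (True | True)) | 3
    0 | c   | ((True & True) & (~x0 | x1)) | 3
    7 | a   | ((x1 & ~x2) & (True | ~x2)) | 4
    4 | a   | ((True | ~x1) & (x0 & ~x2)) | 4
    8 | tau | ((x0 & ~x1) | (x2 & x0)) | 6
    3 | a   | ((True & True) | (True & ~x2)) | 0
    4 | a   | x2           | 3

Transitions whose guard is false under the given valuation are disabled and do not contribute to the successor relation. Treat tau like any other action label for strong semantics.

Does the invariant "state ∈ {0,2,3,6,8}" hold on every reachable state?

Safe = {0,2,3,6,8}
R = {0,3}
  0: safe
  3: safe

Answer: INVARIANT HOLDS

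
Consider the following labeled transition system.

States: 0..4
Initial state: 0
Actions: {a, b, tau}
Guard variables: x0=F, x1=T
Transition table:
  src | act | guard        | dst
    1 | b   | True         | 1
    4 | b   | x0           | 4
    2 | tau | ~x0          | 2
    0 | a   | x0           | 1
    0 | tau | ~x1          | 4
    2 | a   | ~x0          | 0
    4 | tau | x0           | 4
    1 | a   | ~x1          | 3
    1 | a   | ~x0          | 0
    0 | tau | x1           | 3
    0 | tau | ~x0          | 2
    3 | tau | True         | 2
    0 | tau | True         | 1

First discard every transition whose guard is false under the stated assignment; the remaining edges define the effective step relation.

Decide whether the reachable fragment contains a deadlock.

Reach set: {0,1,2,3}
  0: tau→1  tau→2  tau→3  [3 out]
  1: a→0  b→1  [2 out]
  2: a→0  tau→2  [2 out]
  3: tau→2  [1 out]

Answer: DEADLOCK-FREE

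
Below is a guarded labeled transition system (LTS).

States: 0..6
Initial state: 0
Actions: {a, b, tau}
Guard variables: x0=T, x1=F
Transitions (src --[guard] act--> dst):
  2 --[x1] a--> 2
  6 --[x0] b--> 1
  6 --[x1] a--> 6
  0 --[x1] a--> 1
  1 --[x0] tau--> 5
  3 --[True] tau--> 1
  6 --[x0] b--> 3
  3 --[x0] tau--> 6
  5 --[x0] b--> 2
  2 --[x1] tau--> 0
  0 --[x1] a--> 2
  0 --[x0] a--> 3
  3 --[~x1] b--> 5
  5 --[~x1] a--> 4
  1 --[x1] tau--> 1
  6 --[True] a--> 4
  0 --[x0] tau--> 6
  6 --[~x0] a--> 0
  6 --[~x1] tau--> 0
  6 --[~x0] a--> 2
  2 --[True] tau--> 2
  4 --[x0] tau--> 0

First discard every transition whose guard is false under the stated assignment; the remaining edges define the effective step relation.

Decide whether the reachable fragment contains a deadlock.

Reachable = {0,1,2,3,4,5,6}
  0: a→3  tau→6  [2 out]
  1: tau→5  [1 out]
  2: tau→2  [1 out]
  3: b→5  tau→1  tau→6  [3 out]
  4: tau→0  [1 out]
  5: a→4  b→2  [2 out]
  6: a→4  b→1  b→3  tau→0  [4 out]

Answer: DEADLOCK-FREE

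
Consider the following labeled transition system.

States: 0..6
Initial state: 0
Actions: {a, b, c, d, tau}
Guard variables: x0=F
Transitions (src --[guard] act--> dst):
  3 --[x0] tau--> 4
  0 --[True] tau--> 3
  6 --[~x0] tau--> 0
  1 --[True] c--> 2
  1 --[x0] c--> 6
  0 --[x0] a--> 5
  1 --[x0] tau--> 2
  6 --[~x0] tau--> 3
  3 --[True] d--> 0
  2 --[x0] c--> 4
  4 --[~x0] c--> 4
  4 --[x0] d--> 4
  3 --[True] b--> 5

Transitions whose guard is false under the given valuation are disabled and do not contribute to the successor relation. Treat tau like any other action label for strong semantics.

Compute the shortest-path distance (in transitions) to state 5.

Answer: 2

Trace:
Breadth-first toward 5:
  L0 = {0}
  L1 = {3}
  L2 = {5}
5 enters at depth 2; path tau·b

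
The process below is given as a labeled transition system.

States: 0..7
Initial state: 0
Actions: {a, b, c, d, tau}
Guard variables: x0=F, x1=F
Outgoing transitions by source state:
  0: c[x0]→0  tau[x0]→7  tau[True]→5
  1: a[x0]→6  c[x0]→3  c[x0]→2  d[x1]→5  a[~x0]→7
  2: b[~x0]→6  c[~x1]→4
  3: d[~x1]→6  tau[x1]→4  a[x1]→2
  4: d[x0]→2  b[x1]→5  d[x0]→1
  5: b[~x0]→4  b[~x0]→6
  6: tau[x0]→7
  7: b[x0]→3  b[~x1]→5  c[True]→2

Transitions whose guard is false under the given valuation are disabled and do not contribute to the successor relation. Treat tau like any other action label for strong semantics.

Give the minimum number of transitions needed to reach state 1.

Breadth-first toward 1:
  L0 = {0}
  L1 = {5}
  L2 = {4,6}
1 never appears.

Answer: UNREACHABLE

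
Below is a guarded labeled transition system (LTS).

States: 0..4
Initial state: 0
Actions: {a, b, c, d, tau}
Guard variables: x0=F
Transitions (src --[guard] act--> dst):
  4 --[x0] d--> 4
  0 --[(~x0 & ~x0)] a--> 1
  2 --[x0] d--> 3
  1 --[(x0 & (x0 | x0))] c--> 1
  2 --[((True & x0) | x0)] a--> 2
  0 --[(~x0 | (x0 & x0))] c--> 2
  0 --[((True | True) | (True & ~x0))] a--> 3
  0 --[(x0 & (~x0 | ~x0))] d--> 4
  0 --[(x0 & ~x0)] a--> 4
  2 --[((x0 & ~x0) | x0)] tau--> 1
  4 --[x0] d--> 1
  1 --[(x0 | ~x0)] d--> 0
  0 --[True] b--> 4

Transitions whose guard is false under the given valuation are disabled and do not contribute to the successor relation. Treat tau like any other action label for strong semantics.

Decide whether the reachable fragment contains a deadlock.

Answer: DEADLOCK at state 2

Trace:
Reachable = {0,1,2,3,4}
  0: a→1  a→3  b→4  c→2  [deg 4]
  1: d→0  [deg 1]
  2: ∅  [deadlock]
  3: ∅  [deadlock]
  4: ∅  [deadlock]
witness 2: c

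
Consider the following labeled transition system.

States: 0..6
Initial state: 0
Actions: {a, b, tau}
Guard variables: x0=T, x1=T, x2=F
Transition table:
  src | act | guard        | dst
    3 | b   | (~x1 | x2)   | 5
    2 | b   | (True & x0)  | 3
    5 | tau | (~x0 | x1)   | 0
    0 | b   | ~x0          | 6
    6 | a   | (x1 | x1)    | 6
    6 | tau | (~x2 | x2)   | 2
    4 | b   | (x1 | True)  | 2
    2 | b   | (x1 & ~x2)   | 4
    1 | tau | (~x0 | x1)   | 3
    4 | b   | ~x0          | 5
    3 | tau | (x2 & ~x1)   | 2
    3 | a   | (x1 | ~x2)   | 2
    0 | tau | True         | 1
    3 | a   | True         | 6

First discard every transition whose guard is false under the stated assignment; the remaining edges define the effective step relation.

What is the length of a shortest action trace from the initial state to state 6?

Answer: 3

Trace:
Layered search for 6:
  depth 0: {0}
  depth 1: {1}
  depth 2: {3}
  depth 3: {2,6}
first hit 6 at d=3 via tau·tau·a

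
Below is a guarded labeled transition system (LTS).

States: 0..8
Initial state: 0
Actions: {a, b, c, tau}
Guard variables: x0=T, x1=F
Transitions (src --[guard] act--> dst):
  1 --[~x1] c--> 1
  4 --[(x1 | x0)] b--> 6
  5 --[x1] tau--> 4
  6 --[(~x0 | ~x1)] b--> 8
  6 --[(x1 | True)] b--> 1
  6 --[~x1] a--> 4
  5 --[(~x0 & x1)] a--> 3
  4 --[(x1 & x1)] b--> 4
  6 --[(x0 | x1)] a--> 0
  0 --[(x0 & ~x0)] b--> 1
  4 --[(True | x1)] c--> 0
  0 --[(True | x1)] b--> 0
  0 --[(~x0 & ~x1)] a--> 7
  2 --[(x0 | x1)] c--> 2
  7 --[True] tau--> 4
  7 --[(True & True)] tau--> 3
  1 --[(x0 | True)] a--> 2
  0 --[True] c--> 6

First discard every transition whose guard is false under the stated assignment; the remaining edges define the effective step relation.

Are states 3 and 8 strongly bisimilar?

Compute ~ classes (split until stable):
  round 0: {{0,1,2,3,4,5,6,7,8}}
  round 1: {{0,4},{1},{2},{3,5,8},{6},{7}}
  round 2: {{0},{1},{2},{3,5,8},{4},{6},{7}}
stable after 3 split(s): 7 block(s)
[3]={3,5,8}  [8]={3,5,8}

Answer: BISIMILAR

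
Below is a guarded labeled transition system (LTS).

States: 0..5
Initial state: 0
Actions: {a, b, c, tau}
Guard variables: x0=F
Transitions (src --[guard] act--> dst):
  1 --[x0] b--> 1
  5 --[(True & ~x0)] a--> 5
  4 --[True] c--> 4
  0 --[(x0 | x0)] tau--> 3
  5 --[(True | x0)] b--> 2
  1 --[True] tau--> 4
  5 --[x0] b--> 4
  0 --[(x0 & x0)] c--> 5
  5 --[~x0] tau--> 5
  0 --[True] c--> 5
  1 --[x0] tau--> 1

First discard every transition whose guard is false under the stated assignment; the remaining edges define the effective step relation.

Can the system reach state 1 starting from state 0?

Answer: UNREACHABLE

Trace:
Guard filter leaves 6 enabled edge(s).
Layer 0: {0}
Layer 1: {5}  cumulative {0,5}
Layer 2: {2}  cumulative {0,2,5}
Reachable = {0,2,5}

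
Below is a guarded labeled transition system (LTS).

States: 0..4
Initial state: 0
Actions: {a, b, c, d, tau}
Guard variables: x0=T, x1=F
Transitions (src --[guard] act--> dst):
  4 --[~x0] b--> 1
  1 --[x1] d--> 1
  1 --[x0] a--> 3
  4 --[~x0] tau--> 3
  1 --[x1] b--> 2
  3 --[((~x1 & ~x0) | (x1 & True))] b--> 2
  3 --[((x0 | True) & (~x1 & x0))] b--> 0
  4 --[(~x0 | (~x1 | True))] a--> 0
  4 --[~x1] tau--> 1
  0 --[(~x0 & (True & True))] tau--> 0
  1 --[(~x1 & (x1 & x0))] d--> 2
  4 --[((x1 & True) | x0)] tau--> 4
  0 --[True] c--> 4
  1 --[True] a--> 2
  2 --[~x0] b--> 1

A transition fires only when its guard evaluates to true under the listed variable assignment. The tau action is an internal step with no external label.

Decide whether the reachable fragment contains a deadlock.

Reach set: {0,1,2,3,4}
  0: c→4  [1 exit(s)]
  1: a→2  a→3  [2 exit(s)]
  2: ∅  [no exit]
  3: b→0  [1 exit(s)]
  4: a→0  tau→1  tau→4  [3 exit(s)]
witness 2: c·tau·a

Answer: DEADLOCK at state 2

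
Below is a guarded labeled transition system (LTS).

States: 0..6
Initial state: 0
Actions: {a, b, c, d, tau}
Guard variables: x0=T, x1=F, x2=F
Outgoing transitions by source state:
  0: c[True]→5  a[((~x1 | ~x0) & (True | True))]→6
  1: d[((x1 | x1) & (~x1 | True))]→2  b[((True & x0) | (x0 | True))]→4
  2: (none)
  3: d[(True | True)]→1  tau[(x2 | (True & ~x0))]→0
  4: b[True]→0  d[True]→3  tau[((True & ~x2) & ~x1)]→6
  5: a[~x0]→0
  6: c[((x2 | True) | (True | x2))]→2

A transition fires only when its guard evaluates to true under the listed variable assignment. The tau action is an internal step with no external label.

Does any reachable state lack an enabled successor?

Reachable = {0,2,5,6}
  0: a→6  c→5  [deg 2]
  2: ∅  [STUCK]
  5: ∅  [STUCK]
  6: c→2  [deg 1]
witness 2: a·c

Answer: DEADLOCK at state 2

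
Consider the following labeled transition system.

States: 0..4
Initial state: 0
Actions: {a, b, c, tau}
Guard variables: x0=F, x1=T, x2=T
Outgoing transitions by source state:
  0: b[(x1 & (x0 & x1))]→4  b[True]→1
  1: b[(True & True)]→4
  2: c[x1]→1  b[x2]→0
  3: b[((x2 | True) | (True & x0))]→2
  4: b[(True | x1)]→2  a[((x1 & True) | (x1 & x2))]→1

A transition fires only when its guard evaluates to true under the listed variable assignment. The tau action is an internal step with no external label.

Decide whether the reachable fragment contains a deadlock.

Answer: DEADLOCK-FREE

Analysis:
R = {0,1,2,4}
  0: b→1  [1 exit(s)]
  1: b→4  [1 exit(s)]
  2: b→0  c→1  [2 exit(s)]
  4: a→1  b→2  [2 exit(s)]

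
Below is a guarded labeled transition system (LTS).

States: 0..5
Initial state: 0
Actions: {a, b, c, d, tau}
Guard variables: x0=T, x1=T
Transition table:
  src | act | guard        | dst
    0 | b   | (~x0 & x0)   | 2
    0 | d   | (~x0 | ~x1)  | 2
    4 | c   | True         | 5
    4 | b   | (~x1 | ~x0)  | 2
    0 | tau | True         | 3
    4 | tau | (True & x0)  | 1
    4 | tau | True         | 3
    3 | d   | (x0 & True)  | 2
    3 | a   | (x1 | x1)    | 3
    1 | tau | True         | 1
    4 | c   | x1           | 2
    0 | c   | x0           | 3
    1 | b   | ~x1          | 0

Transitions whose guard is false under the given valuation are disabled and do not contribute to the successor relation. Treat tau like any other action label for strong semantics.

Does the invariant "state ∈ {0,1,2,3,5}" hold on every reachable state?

Safe = {0,1,2,3,5}
Reach set: {0,2,3}
  0: ok
  2: ok
  3: ok

Answer: INVARIANT HOLDS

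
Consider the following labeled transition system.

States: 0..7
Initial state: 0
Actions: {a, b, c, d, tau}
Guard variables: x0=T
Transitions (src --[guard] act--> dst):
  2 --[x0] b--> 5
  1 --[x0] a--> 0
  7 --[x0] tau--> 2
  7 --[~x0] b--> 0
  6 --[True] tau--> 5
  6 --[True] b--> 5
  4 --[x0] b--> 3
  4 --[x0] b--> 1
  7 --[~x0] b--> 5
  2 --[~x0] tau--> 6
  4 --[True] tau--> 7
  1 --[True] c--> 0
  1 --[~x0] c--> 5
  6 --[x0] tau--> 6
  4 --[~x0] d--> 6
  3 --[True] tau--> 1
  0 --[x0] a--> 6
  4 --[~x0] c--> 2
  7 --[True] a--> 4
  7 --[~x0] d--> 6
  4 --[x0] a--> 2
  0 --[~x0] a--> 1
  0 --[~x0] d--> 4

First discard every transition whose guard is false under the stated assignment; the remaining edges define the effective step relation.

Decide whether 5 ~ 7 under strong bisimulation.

Compute ~ classes (split until stable):
  P[0] = {{0,1,2,3,4,5,6,7}}
  P[1] = {{0},{1},{2},{3},{4},{5},{6},{7}}
Fixed point at round 2; 8 class(es).
5∈{5}, 7∈{7}

Answer: NOT BISIMILAR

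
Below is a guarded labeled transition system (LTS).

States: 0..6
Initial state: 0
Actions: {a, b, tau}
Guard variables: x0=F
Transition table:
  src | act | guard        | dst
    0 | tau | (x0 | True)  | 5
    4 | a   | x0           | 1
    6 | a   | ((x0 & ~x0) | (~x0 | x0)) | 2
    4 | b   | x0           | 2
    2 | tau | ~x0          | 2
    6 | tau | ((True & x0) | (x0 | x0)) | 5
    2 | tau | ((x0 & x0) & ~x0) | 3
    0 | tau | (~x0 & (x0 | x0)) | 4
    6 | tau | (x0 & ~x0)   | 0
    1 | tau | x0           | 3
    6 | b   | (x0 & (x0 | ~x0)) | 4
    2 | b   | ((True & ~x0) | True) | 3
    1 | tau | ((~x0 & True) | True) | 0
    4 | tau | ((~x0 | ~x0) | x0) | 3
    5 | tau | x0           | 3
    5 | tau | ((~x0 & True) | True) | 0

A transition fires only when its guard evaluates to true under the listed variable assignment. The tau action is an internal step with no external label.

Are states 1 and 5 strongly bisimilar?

Refine partition for ~:
  π0 = {{0,1,2,3,4,5,6}}
  π1 = {{0,1,4,5},{2},{3},{6}}
  π2 = {{0,1,5},{2},{3},{4},{6}}
5 equivalence class(es) (converged in 3)
1∈{0,1,5}, 5∈{0,1,5}

Answer: BISIMILAR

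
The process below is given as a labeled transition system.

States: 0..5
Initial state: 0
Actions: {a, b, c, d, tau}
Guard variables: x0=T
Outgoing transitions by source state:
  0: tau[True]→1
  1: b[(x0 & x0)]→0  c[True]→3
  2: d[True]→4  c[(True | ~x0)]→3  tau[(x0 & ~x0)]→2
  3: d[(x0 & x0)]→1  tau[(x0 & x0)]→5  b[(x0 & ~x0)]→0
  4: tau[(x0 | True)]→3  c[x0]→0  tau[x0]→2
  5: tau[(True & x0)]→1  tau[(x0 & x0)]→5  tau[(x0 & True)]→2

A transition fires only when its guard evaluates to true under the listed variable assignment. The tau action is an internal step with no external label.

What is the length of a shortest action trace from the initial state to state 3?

BFS to 3:
  depth 0: {0}
  depth 1: {1}
  depth 2: {3}
depth(3)=2, e.g. tau·c

Answer: 2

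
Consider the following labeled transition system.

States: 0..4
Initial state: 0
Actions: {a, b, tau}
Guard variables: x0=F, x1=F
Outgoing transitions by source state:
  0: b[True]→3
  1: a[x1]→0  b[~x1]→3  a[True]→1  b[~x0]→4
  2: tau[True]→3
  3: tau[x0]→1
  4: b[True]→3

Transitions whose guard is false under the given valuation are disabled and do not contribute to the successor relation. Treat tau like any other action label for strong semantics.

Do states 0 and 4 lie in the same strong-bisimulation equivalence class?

Bisimulation quotient by refinement:
  π0 = {{0,1,2,3,4}}
  π1 = {{0,4},{1},{2},{3}}
4 equivalence class(es) (converged in 2)
[0]={0,4}  [4]={0,4}

Answer: BISIMILAR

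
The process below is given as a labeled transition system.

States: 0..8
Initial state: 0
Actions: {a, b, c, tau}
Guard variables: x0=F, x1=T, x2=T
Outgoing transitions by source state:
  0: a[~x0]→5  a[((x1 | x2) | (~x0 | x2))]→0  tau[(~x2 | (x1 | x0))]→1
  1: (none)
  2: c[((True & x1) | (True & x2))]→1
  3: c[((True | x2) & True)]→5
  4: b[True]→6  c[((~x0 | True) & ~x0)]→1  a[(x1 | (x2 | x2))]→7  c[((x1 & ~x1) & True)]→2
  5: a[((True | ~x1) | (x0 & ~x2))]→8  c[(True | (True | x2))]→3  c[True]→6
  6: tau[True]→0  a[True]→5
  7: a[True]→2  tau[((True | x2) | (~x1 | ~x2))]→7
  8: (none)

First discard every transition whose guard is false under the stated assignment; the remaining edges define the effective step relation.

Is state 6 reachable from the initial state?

Answer: REACHABLE

Analysis:
15 transition(s) survive guard evaluation.
depth 0: {0}
depth 1: {1,5}  total {0,1,5}
depth 2: {3,6,8}  total {0,1,3,5,6,8}
Reach set: {0,1,3,5,6,8}
witness 6: a·c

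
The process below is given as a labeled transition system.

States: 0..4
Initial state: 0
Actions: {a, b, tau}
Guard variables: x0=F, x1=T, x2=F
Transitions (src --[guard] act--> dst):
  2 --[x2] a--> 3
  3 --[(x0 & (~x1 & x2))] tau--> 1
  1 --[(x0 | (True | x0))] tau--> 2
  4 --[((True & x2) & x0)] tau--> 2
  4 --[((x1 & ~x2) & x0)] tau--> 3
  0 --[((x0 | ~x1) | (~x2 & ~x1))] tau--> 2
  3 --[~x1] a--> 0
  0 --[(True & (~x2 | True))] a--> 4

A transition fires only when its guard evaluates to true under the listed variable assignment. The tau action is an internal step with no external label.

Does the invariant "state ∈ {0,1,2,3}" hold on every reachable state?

Answer: INVARIANT VIOLATED at state 4

Trace:
Allowed set {0,1,2,3}
Reach set: {0,4}
  0: safe
  4: VIOLATES
counterexample path to 4: a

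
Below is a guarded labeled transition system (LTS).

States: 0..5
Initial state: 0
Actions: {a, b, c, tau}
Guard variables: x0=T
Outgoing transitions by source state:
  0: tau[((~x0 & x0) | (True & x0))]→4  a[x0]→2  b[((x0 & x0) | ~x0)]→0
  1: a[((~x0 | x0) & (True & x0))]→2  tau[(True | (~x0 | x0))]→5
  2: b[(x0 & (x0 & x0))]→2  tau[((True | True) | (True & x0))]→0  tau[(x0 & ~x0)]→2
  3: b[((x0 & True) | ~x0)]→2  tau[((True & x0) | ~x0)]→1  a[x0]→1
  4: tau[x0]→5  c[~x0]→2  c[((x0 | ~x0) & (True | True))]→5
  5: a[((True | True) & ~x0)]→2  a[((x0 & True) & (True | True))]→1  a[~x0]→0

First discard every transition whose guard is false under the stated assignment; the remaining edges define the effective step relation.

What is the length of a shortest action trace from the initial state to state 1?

Breadth-first toward 1:
  depth 0: {0}
  depth 1: {2,4}
  depth 2: {5}
  depth 3: {1}
1 enters at depth 3; path tau·c·a

Answer: 3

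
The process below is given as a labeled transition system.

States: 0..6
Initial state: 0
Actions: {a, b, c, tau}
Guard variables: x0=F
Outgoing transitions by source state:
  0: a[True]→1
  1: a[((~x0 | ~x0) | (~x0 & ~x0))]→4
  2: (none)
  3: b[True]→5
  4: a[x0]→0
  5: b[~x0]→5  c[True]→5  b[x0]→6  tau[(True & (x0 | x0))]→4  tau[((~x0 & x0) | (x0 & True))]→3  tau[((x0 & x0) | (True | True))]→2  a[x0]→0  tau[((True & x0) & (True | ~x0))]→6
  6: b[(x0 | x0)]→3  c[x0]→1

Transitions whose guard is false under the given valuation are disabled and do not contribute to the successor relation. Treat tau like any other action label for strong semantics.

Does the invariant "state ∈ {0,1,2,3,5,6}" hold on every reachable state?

Inv-set: {0,1,2,3,5,6}
Reachable = {0,1,4}
  0: safe
  1: safe
  4: ✗ unsafe
witness against invariant: a·a → 4

Answer: INVARIANT VIOLATED at state 4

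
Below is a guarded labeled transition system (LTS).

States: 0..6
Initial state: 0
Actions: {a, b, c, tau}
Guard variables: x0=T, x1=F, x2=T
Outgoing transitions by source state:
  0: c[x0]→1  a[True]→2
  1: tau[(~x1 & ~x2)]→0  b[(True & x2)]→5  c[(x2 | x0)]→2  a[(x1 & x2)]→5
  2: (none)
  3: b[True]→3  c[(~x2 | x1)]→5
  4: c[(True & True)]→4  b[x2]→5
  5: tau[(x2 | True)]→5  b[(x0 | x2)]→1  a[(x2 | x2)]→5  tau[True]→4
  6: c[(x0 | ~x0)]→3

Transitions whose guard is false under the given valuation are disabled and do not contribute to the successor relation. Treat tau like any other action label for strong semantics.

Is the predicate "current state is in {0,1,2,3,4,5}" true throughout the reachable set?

Inv-set: {0,1,2,3,4,5}
R = {0,1,2,4,5}
  0: ok
  1: ok
  2: ok
  4: ok
  5: ok

Answer: INVARIANT HOLDS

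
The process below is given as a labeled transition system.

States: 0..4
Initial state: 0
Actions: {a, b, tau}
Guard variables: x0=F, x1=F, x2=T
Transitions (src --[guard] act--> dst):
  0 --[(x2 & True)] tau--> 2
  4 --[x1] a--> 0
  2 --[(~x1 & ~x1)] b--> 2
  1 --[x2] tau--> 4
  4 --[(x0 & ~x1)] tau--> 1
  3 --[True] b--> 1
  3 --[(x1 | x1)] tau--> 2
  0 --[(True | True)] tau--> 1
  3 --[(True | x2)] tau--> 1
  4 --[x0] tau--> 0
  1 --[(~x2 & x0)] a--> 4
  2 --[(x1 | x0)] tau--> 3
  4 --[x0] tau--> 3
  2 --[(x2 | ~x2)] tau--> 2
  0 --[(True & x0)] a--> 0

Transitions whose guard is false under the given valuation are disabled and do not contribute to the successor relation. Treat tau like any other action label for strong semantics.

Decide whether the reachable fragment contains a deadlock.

Reach set: {0,1,2,4}
  0: tau→1  tau→2  [2 exit(s)]
  1: tau→4  [1 exit(s)]
  2: b→2  tau→2  [2 exit(s)]
  4: ∅  [deadlock]
trace reaching 4: tau·tau

Answer: DEADLOCK at state 4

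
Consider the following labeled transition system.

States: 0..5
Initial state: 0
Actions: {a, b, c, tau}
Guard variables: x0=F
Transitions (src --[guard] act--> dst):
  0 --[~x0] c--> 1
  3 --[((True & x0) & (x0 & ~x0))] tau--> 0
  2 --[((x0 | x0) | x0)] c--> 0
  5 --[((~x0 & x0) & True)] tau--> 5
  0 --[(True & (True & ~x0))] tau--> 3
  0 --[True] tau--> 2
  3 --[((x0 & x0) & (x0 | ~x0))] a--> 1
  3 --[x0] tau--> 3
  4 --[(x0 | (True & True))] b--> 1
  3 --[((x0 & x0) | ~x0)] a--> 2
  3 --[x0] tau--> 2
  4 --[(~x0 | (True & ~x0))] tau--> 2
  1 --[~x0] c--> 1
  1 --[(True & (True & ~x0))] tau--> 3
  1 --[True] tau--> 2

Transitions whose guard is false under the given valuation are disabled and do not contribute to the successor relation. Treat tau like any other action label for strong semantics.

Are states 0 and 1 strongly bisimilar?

Compute ~ classes (split until stable):
  π0 = {{0,1,2,3,4,5}}
  π1 = {{0,1},{2,5},{3},{4}}
4 equivalence class(es) (converged in 2)
[0]={0,1}  [1]={0,1}

Answer: BISIMILAR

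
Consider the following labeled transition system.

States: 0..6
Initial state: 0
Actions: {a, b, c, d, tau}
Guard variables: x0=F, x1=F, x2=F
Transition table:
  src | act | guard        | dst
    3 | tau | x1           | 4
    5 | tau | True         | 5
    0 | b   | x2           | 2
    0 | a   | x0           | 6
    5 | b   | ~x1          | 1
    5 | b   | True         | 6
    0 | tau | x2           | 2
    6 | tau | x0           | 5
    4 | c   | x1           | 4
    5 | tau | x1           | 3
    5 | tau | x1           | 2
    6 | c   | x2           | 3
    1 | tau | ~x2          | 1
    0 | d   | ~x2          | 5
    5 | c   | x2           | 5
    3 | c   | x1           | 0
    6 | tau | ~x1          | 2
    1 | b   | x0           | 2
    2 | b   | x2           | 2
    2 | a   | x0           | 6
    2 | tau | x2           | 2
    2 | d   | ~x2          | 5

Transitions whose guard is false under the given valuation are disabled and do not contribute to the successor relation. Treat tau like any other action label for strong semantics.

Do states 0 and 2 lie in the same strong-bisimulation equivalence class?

Compute ~ classes (split until stable):
  round 0: {{0,1,2,3,4,5,6}}
  round 1: {{0,2},{1,6},{3,4},{5}}
  round 2: {{0,2},{1},{3,4},{5},{6}}
5 equivalence class(es) (converged in 3)
[0]={0,2}  [2]={0,2}

Answer: BISIMILAR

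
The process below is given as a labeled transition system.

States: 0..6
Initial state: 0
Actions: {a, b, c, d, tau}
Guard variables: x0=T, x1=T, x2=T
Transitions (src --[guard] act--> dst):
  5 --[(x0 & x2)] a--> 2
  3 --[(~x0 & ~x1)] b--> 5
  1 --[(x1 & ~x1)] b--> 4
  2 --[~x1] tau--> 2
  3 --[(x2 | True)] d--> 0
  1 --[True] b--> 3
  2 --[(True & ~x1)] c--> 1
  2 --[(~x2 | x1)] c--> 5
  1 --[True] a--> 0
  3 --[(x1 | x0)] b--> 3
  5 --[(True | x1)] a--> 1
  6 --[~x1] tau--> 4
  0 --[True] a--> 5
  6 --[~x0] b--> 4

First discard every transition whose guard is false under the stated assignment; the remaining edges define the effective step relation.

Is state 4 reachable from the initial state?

Guard filter leaves 8 enabled edge(s).
Layer 0: {0}
Layer 1: {5}  total {0,5}
Layer 2: {1,2}  total {0,1,2,5}
Layer 3: {3}  total {0,1,2,3,5}
R = {0,1,2,3,5}

Answer: UNREACHABLE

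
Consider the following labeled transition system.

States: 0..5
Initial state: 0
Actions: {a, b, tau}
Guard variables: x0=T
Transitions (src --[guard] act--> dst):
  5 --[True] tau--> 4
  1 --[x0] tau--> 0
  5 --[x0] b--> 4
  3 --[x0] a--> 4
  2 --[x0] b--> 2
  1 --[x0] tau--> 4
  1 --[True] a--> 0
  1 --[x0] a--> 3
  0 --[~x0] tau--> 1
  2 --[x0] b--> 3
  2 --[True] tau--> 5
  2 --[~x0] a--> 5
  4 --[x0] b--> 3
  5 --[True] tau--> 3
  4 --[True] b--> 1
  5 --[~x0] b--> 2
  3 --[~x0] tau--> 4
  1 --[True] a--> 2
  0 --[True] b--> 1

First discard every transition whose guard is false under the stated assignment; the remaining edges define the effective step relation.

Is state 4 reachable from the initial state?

15 transition(s) survive guard evaluation.
L0 = {0}
L1 = {1}  total {0,1}
L2 = {2,3,4}  total {0,1,2,3,4}
L3 = {5}  total {0,1,2,3,4,5}
Reach set: {0,1,2,3,4,5}
witness 4: b·tau

Answer: REACHABLE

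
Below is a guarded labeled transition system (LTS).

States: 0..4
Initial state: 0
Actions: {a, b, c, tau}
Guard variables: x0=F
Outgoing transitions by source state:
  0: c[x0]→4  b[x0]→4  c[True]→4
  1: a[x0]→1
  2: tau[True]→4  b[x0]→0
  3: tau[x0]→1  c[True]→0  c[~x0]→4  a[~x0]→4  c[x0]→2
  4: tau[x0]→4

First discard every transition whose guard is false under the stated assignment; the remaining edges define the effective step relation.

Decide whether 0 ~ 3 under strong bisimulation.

Answer: NOT BISIMILAR

Working:
Bisimulation quotient by refinement:
  P[0] = {{0,1,2,3,4}}
  P[1] = {{0},{1,4},{2},{3}}
4 equivalence class(es) (converged in 2)
[0]={0}  [3]={3}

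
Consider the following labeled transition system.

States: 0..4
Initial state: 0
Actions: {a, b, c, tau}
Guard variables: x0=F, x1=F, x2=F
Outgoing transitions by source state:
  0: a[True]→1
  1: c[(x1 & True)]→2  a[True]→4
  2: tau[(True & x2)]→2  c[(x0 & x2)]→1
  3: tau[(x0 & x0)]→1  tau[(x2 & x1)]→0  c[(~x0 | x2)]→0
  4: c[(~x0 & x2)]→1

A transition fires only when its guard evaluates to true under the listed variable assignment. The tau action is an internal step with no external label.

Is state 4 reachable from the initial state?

3 transition(s) survive guard evaluation.
Layer 0: {0}
Layer 1: {1}  total {0,1}
Layer 2: {4}  total {0,1,4}
Reach set: {0,1,4}
trace reaching 4: a·a

Answer: REACHABLE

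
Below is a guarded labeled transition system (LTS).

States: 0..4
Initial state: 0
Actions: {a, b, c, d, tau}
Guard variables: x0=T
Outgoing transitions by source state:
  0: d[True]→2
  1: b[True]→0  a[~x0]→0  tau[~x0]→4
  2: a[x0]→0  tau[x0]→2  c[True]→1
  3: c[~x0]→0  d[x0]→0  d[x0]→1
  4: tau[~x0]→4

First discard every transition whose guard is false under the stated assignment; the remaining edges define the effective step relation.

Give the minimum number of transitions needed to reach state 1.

Breadth-first toward 1:
  L0 = {0}
  L1 = {2}
  L2 = {1}
1 enters at depth 2; path d·c

Answer: 2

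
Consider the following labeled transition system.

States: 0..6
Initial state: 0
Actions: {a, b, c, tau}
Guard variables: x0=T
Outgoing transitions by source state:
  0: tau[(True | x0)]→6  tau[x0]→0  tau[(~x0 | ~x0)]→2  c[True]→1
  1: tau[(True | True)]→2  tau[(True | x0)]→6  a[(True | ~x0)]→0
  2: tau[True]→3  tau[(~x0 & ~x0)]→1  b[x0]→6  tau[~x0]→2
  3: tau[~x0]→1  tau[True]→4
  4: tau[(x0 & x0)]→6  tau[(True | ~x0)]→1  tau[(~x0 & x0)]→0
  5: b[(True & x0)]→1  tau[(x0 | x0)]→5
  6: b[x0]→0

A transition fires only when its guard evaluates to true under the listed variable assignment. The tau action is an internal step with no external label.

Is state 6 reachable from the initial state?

Guard filter leaves 14 enabled edge(s).
depth 0: {0}
depth 1: {1,6}  now seen {0,1,6}
depth 2: {2}  now seen {0,1,2,6}
depth 3: {3}  now seen {0,1,2,3,6}
depth 4: {4}  now seen {0,1,2,3,4,6}
R = {0,1,2,3,4,6}
witness 6: tau

Answer: REACHABLE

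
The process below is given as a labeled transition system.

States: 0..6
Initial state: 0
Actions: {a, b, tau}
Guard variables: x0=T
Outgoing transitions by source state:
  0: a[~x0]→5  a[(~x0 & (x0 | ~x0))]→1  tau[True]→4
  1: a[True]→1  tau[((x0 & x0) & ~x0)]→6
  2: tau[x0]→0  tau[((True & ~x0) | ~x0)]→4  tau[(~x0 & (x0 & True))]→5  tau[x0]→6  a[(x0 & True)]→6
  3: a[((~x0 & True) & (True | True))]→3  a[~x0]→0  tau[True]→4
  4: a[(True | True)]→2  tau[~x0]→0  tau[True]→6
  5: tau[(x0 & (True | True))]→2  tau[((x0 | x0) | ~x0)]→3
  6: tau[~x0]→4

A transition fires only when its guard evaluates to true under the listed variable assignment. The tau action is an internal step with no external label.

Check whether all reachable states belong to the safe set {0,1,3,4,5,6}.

Answer: INVARIANT VIOLATED at state 2

Analysis:
Safe = {0,1,3,4,5,6}
Reachable = {0,2,4,6}
  0: ✓
  2: VIOLATES
  4: ✓
  6: ✓
counterexample path to 2: tau·a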